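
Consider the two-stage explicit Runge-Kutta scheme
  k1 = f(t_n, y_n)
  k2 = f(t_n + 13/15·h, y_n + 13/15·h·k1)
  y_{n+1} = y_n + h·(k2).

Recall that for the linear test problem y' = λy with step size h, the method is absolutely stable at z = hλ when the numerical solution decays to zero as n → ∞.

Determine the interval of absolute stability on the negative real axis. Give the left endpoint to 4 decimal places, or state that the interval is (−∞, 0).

With y'=λy (z=hλ):
  k1=λy_n ⇒ h·k1=z·y_n;  k2=λ(1+13/15z)y_n ⇒ h·k2=z(1+13/15z)y_n
  y_{n+1}/y_n = 1 + z(1+13/15z) = 1 + z + 13/15z²
  R(z) = 1 + z + 13/15z².

Find x<0 with |R(x)|<1.
x=-1.52: |R|=1.4823
R=1: x+13/15x²=0 ⇒ x=−15/13=-1.1538; min R=1−1/(4·13/15)=0.7115>−1
Confirm numerically:
  x=-0.913: |R|=0.80943 <1
  x=-0.865: |R|=0.78346 <1
  x=-0.676: |R|=0.72005 <1
  x=-1.656: |R|=1.72069 >1
  x=-1.478: |R|=1.41522 >1
Stable set (-1.1538, 0).

z∈(-1.1538,0).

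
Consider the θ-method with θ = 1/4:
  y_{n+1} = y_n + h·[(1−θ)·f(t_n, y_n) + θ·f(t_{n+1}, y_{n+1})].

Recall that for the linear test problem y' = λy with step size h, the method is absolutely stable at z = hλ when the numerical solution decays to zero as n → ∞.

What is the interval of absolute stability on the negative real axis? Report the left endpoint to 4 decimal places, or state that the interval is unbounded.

Test eqn y'=λy, z=hλ:
  y_{n+1} = y_n + z·[3/4·y_n + 1/4·y_{n+1}] ⇒ (1 − 1/4z)y_{n+1} = (1 + 3/4z)y_n
  ⇒ R(z) = (1 + 3/4z)/(1 − 1/4z).

Find x<0 with |R(x)|<1.
x=-1.14: |R|=0.1128
R=−1: 1+3/4x = −1+1/4x ⇒ -1/2x=2 ⇒ x=2/(-1/2)=-4.0000
Confirm numerically:
  x=-3.213: |R|=0.78178 <1
  x=-2.614: |R|=0.58089 <1
  x=-2.319: |R|=0.46795 <1
  x=-4.456: |R|=1.10785 >1
  x=-4.437: |R|=1.10359 >1
  x=-4.383: |R|=1.09138 >1
So |R|<1 on (-4.0000, 0).

(-4.0000, 0).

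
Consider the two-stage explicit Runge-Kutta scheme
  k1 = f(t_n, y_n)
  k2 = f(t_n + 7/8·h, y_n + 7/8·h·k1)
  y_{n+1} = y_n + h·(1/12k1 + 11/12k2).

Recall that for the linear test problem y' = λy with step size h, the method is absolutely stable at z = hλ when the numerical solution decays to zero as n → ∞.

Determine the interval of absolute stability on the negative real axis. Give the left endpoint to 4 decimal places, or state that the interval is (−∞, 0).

z∈(-1.2468,0).

Test eqn y'=λy, z=hλ:
  k1=λy_n ⇒ h·k1=z·y_n;  k2=λ(1+7/8z)y_n ⇒ h·k2=z(1+7/8z)y_n
  y_{n+1}/y_n = 1 + 1/12z + 11/12z(1+7/8z) = 1 + z + 77/96z²
  R(z) = 1 + z + 77/96z².

Solve |R(x)|<1 on ℝ⁻.
x=-0.61: |R|=0.6885
R=1: x+77/96x²=0 ⇒ x=−96/77=-1.2468; min R=1−1/(4·77/96)=0.6883>−1
Confirm numerically:
  x=-1.170: |R|=0.92797 <1
  x=-1.074: |R|=0.85118 <1
  x=-0.986: |R|=0.79378 <1
  x=-0.742: |R|=0.69960 <1
  x=-1.751: |R|=1.70819 >1
  x=-1.656: |R|=1.54358 >1
  x=-1.276: |R|=1.02993 >1
So |R|<1 on (-1.2468, 0).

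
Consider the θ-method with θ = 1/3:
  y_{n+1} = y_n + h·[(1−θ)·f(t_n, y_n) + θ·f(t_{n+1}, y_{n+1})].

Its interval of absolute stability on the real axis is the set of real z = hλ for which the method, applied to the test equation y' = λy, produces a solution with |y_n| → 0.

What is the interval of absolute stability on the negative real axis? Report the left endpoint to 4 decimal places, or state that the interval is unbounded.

On y'=λy, z=hλ:
  y_{n+1} = y_n + z·[2/3·y_n + 1/3·y_{n+1}] ⇒ (1 − 1/3z)y_{n+1} = (1 + 2/3z)y_n
  R(z) = (1 + 2/3z)/(1 − 1/3z).

Need |R(x)|<1, x<0.
x=-0.44: |R|=0.6163
R=−1: 1+2/3x = −1+1/3x ⇒ -1/3x=2 ⇒ x=2/(-1/3)=-6.0000
Confirm numerically:
  x=-3.598: |R|=0.63595 <1
  x=-2.992: |R|=0.49800 <1
  x=-2.615: |R|=0.39715 <1
  x=-6.465: |R|=1.04913 >1
  x=-6.134: |R|=1.01467 >1
  x=-6.128: |R|=1.01402 >1
Stable set (-6.0000, 0).

z∈(-6.0000,0).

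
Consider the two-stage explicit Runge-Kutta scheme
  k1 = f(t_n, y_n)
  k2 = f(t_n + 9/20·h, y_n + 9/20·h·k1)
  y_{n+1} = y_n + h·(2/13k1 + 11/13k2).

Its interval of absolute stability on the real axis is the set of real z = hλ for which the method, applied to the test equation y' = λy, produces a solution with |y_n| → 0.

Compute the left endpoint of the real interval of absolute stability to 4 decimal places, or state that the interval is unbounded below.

On y'=λy, z=hλ:
  k1=λy_n ⇒ h·k1=z·y_n;  k2=λ(1+9/20z)y_n ⇒ h·k2=z(1+9/20z)y_n
  y_{n+1}/y_n = 1 + 2/13z + 11/13z(1+9/20z) = 1 + z + 99/260z²
  so R(z) = 1 + z + 99/260z².

Solve |R(x)|<1 on ℝ⁻.
x=-0.33: |R|=0.7115
R=1: x+99/260x²=0 ⇒ x=−260/99=-2.6263; min R=1−1/(4·99/260)=0.3434>−1
Confirm numerically:
  x=-2.554: |R|=0.92973 <1
  x=-2.371: |R|=0.76955 <1
  x=-2.018: |R|=0.53262 <1
  x=-1.787: |R|=0.42894 <1
  x=-3.210: |R|=1.71348 >1
  x=-3.166: |R|=1.65066 >1
  x=-3.026: |R|=1.46058 >1
Interval (-2.6263, 0).

left endpoint -2.6263.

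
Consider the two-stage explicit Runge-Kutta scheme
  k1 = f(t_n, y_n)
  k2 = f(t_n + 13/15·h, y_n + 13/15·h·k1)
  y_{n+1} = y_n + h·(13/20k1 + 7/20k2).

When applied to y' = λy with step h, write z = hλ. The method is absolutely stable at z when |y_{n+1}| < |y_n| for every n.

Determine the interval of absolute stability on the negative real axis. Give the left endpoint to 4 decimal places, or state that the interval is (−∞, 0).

Set f=λy, z=hλ:
  k1=λy_n ⇒ h·k1=z·y_n;  k2=λ(1+13/15z)y_n ⇒ h·k2=z(1+13/15z)y_n
  y_{n+1}/y_n = 1 + 13/20z + 7/20z(1+13/15z) = 1 + z + 91/300z²
  R(z) = 1 + z + 91/300z².

Find x<0 with |R(x)|<1.
x=-0.72: |R|=0.4372
R=1: x+91/300x²=0 ⇒ x=−300/91=-3.2967; min R=1−1/(4·91/300)=0.1758>−1
Confirm numerically:
  x=-2.871: |R|=0.62927 <1
  x=-2.429: |R|=0.36068 <1
  x=-2.052: |R|=0.22525 <1
  x=-3.503: |R|=1.21921 >1
  x=-3.390: |R|=1.09594 >1
Interval (-3.2967, 0).

z∈(-3.2967,0).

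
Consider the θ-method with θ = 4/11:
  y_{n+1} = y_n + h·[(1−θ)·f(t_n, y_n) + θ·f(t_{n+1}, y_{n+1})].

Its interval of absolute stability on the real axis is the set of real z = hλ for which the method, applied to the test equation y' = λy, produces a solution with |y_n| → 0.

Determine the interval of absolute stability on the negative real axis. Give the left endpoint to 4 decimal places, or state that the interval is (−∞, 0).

With y'=λy (z=hλ):
  y_{n+1} = y_n + z·[7/11·y_n + 4/11·y_{n+1}] ⇒ (1 − 4/11z)y_{n+1} = (1 + 7/11z)y_n
  Hence R(z) = (1 + 7/11z)/(1 − 4/11z).

Boundary: |R(x)|=1, x<0.
x=-1.11: |R|=0.2092
R=−1: 1+7/11x = −1+4/11x ⇒ -3/11x=2 ⇒ x=2/(-3/11)=-7.3333
Confirm numerically:
  x=-5.285: |R|=0.80881 <1
  x=-5.069: |R|=0.78280 <1
  x=-3.137: |R|=0.46539 <1
  x=-3.081: |R|=0.45305 <1
  x=-7.927: |R|=1.04170 >1
  x=-7.659: |R|=1.02347 >1
  x=-7.423: |R|=1.00661 >1
So |R|<1 on (-7.3333, 0).

(-7.3333, 0).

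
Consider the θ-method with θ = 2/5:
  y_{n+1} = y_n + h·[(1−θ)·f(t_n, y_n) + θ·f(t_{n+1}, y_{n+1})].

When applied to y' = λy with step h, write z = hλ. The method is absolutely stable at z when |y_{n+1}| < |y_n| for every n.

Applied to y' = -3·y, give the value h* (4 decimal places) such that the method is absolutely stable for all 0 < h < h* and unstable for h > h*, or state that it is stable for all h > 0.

(-10.0000,0); λ=-3 ⇒ h* = (10)/3 = 3.3333.

On y'=λy, z=hλ:
  y_{n+1} = y_n + z·[3/5·y_n + 2/5·y_{n+1}] ⇒ (1 − 2/5z)y_{n+1} = (1 + 3/5z)y_n
  so R(z) = (1 + 3/5z)/(1 − 2/5z).

Find x<0 with |R(x)|<1.
x=-0.95: |R|=0.3116
R=−1: 1+3/5x = −1+2/5x ⇒ -1/5x=2 ⇒ x=2/(-1/5)=-10.0000
Confirm numerically:
  x=-9.924: |R|=0.99694 <1
  x=-9.895: |R|=0.99576 <1
  x=-5.095: |R|=0.67709 <1
  x=-10.397: |R|=1.01539 >1
  x=-10.227: |R|=1.00892 >1
  x=-10.157: |R|=1.00620 >1
Interval (-10.0000, 0).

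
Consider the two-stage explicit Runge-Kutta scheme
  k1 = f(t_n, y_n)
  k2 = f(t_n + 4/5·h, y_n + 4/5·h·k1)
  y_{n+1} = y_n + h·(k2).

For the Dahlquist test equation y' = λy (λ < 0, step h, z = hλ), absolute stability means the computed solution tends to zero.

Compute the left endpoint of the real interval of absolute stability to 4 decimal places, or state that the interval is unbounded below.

Set f=λy, z=hλ:
  k1=λy_n ⇒ h·k1=z·y_n;  k2=λ(1+4/5z)y_n ⇒ h·k2=z(1+4/5z)y_n
  y_{n+1}/y_n = 1 + z(1+4/5z) = 1 + z + 4/5z²
  R(z) = 1 + z + 4/5z².

Need |R(x)|<1, x<0.
x=-1.59: |R|=1.4325
R=1: x+4/5x²=0 ⇒ x=−5/4=-1.2500; min R=1−1/(4·4/5)=0.6875>−1
Confirm numerically:
  x=-1.150: |R|=0.90800 <1
  x=-0.958: |R|=0.77621 <1
  x=-0.781: |R|=0.70697 <1
  x=-0.670: |R|=0.68912 <1
  x=-1.381: |R|=1.14473 >1
  x=-1.292: |R|=1.04341 >1
So |R|<1 on (-1.2500, 0).

z* = -1.2500.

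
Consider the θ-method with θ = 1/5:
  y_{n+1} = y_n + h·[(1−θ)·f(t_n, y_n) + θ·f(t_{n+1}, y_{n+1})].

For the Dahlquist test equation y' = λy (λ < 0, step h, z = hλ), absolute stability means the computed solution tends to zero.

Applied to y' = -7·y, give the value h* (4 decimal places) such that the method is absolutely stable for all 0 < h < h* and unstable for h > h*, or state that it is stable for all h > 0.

(-3.3333,0); λ=-7 ⇒ h* = (10/3)/7 = 0.4762.

Set f=λy, z=hλ:
  y_{n+1} = y_n + z·[4/5·y_n + 1/5·y_{n+1}] ⇒ (1 − 1/5z)y_{n+1} = (1 + 4/5z)y_n
  so R(z) = (1 + 4/5z)/(1 − 1/5z).

Find x<0 with |R(x)|<1.
x=-0.55: |R|=0.5045
R=−1: 1+4/5x = −1+1/5x ⇒ -3/5x=2 ⇒ x=2/(-3/5)=-3.3333
Confirm numerically:
  x=-3.304: |R|=0.98940 <1
  x=-1.806: |R|=0.32677 <1
  x=-1.618: |R|=0.22242 <1
  x=-3.804: |R|=1.16038 >1
  x=-3.773: |R|=1.15035 >1
  x=-3.681: |R|=1.12015 >1
Interval (-3.3333, 0).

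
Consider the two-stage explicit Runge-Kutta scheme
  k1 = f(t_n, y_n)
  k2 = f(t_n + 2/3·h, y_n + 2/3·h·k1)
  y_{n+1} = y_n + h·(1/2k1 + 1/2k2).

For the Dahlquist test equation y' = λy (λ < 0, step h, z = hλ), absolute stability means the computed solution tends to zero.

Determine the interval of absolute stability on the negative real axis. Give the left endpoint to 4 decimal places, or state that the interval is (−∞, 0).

With y'=λy (z=hλ):
  k1=λy_n ⇒ h·k1=z·y_n;  k2=λ(1+2/3z)y_n ⇒ h·k2=z(1+2/3z)y_n
  y_{n+1}/y_n = 1 + 1/2z + 1/2z(1+2/3z) = 1 + z + 1/3z²
  R(z) = 1 + z + 1/3z².

Find x<0 with |R(x)|<1.
x=-0.57: |R|=0.5383
R=1: x+1/3x²=0 ⇒ x=−3=-3.0000; min R=1−1/(4·1/3)=0.2500>−1
Confirm numerically:
  x=-2.851: |R|=0.85840 <1
  x=-2.243: |R|=0.43402 <1
  x=-2.169: |R|=0.39919 <1
  x=-1.689: |R|=0.26191 <1
  x=-3.475: |R|=1.55021 >1
  x=-3.322: |R|=1.35656 >1
  x=-3.144: |R|=1.15091 >1
Interval (-3.0000, 0).

(-3.0000, 0).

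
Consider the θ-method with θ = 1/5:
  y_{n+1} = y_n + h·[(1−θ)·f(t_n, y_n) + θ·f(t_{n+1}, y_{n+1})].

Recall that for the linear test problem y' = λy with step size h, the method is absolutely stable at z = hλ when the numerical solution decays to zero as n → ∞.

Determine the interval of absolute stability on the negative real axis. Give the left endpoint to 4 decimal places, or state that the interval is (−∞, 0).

z∈(-3.3333,0).

Set f=λy, z=hλ:
  y_{n+1} = y_n + z·[4/5·y_n + 1/5·y_{n+1}] ⇒ (1 − 1/5z)y_{n+1} = (1 + 4/5z)y_n
  Hence R(z) = (1 + 4/5z)/(1 − 1/5z).

Need |R(x)|<1, x<0.
x=-1.23: |R|=0.0128
R=−1: 1+4/5x = −1+1/5x ⇒ -3/5x=2 ⇒ x=2/(-3/5)=-3.3333
Confirm numerically:
  x=-3.214: |R|=0.95642 <1
  x=-2.777: |R|=0.78539 <1
  x=-2.058: |R|=0.45792 <1
  x=-3.758: |R|=1.14547 >1
  x=-3.450: |R|=1.04142 >1
So |R|<1 on (-3.3333, 0).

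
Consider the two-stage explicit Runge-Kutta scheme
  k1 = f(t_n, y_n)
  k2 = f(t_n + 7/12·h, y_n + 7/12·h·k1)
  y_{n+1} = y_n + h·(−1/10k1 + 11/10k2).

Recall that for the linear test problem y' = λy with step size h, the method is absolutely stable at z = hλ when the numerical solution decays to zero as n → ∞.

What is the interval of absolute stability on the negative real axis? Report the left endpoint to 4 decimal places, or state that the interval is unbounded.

(-1.5584, 0).

Test eqn y'=λy, z=hλ:
  k1=λy_n ⇒ h·k1=z·y_n;  k2=λ(1+7/12z)y_n ⇒ h·k2=z(1+7/12z)y_n
  y_{n+1}/y_n = 1 − 1/10z + 11/10z(1+7/12z) = 1 + z + 77/120z²
  Hence R(z) = 1 + z + 77/120z².

Find x<0 with |R(x)|<1.
x=-1.62: |R|=1.0640
R=1: x+77/120x²=0 ⇒ x=−120/77=-1.5584; min R=1−1/(4·77/120)=0.6104>−1
Confirm numerically:
  x=-1.047: |R|=0.65640 <1
  x=-0.966: |R|=0.63278 <1
  x=-0.765: |R|=0.61052 <1
  x=-1.686: |R|=1.13800 >1
  x=-1.593: |R|=1.03532 >1
  x=-1.590: |R|=1.03220 >1
So |R|<1 on (-1.5584, 0).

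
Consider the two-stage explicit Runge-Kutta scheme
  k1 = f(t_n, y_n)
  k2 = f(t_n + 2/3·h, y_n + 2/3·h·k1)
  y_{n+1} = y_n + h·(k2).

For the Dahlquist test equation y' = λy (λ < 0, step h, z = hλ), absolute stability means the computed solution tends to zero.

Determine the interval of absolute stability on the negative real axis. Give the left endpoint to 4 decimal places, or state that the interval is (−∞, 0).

Set f=λy, z=hλ:
  k1=λy_n ⇒ h·k1=z·y_n;  k2=λ(1+2/3z)y_n ⇒ h·k2=z(1+2/3z)y_n
  y_{n+1}/y_n = 1 + z(1+2/3z) = 1 + z + 2/3z²
  ⇒ R(z) = 1 + z + 2/3z².

Find x<0 with |R(x)|<1.
x=-0.99: |R|=0.6634
R=1: x+2/3x²=0 ⇒ x=−3/2=-1.5000; min R=1−1/(4·2/3)=0.6250>−1
Confirm numerically:
  x=-0.943: |R|=0.64983 <1
  x=-0.794: |R|=0.62629 <1
  x=-0.746: |R|=0.62501 <1
  x=-0.745: |R|=0.62502 <1
  x=-1.970: |R|=1.61727 >1
  x=-1.893: |R|=1.49597 >1
  x=-1.762: |R|=1.30776 >1
So |R|<1 on (-1.5000, 0).

z∈(-1.5000,0).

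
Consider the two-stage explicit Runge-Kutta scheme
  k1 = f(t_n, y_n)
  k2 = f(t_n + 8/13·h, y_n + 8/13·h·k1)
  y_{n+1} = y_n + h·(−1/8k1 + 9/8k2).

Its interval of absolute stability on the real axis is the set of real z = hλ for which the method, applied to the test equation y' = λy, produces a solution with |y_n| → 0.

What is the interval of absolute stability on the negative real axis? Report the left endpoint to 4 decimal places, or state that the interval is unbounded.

On y'=λy, z=hλ:
  k1=λy_n ⇒ h·k1=z·y_n;  k2=λ(1+8/13z)y_n ⇒ h·k2=z(1+8/13z)y_n
  y_{n+1}/y_n = 1 − 1/8z + 9/8z(1+8/13z) = 1 + z + 9/13z²
  Hence R(z) = 1 + z + 9/13z².

Boundary: |R(x)|=1, x<0.
x=-0.37: |R|=0.7248
R=1: x+9/13x²=0 ⇒ x=−13/9=-1.4444; min R=1−1/(4·9/13)=0.6389>−1
Confirm numerically:
  x=-1.189: |R|=0.78973 <1
  x=-0.761: |R|=0.63993 <1
  x=-0.756: |R|=0.63968 <1
  x=-1.949: |R|=1.68080 >1
  x=-1.885: |R|=1.57492 >1
  x=-1.711: |R|=1.31575 >1
Interval (-1.4444, 0).

(-1.4444, 0).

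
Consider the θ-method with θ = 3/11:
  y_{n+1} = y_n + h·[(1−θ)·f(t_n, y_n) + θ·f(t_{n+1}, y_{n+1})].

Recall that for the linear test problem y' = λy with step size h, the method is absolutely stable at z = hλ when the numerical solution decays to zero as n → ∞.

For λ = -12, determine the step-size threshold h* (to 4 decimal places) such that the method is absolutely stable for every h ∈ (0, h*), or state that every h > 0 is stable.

With y'=λy (z=hλ):
  y_{n+1} = y_n + z·[8/11·y_n + 3/11·y_{n+1}] ⇒ (1 − 3/11z)y_{n+1} = (1 + 8/11z)y_n
  R(z) = (1 + 8/11z)/(1 − 3/11z).

Boundary: |R(x)|=1, x<0.
x=-1.27: |R|=0.0567
R=−1: 1+8/11x = −1+3/11x ⇒ -5/11x=2 ⇒ x=2/(-5/11)=-4.4000
Confirm numerically:
  x=-4.224: |R|=0.96283 <1
  x=-2.839: |R|=0.60009 <1
  x=-2.692: |R|=0.55232 <1
  x=-2.599: |R|=0.52093 <1
  x=-4.510: |R|=1.02242 >1
  x=-4.470: |R|=1.01434 >1
So |R|<1 on (-4.4000, 0).

(-4.4000,0); λ=-12 ⇒ h* = (22/5)/12 = 0.3667.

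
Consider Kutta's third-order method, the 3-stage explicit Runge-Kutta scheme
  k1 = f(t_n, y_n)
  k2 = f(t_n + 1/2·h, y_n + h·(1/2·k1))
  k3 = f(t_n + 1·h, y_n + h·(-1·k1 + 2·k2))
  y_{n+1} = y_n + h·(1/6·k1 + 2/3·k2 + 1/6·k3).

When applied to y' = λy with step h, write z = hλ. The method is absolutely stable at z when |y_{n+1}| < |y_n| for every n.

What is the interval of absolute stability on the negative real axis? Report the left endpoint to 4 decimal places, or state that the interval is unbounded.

On y'=λy, z=hλ:
  order 3, 3-stage ⇒ R(z)=1+z+z^2/2+z^3/6
  (e.g. R(-1.11)=0.27811, |R|=0.27811)

Find x<0 with |R(x)|<1.
x=-1.11: |R|=0.2781
|R(-2.69)|=1.3161 |R(-2.45)|=0.8998 |R(-2.16)|=0.5068
Bisect:
  x_lo=-2.9832 |R|=1.9583  x_hi=-0.1613 |R|=0.8510
  mid=-1.57227 |R|=0.01596 →hi
  mid=-2.27774 |R|=0.65322 →hi
  mid=-2.63048 |R|=1.20433 →lo
  mid=-2.45411 |R|=0.90616 →hi
  mid=-2.54229 |R|=1.04925 →lo
  mid=-2.49820 |R|=0.97625 →hi
  mid=-2.52025 |R|=1.01238 →lo
  mid=-2.50922 |R|=0.99422 →hi
  ...
  [-2.51284,-2.51267] ⇒ x*=-2.5127
Interval (-2.5127, 0).

z∈(-2.5127,0).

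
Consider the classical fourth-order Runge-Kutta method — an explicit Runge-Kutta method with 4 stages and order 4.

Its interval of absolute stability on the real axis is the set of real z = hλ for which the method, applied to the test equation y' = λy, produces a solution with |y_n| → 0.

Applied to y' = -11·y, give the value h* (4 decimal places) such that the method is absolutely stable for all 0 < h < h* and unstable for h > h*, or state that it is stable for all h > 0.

(-2.7853,0); λ=-11 ⇒ h* = 0.2532.

On y'=λy, z=hλ:
  order 4, 4-stage ⇒ R(z)=1+z+z^2/2+z^3/6+z^4/24
  (e.g. R(-1.5)=0.27344, |R|=0.27344)

Find x<0 with |R(x)|<1.
x=-1.5: |R|=0.2734
|R(-3.07)|=1.5212 |R(-1.18)|=0.3231 |R(-0.99)|=0.3784
Bisect:
  x_lo=-3.4924 |R|=2.7050  x_hi=-0.3188 |R|=0.7271
  mid=-1.90556 |R|=0.30618 →hi
  mid=-2.69896 |R|=0.87745 →hi
  mid=-3.09566 |R|=1.57806 →lo
  mid=-2.89731 |R|=1.18245 →lo
  mid=-2.79814 |R|=1.01954 →lo
  mid=-2.74855 |R|=0.94600 →hi
  mid=-2.77334 |R|=0.98213 →hi
  mid=-2.78574 |R|=1.00067 →lo
  ...
  [-2.78535,-2.78516] ⇒ x*=-2.7853
Interval (-2.7853, 0).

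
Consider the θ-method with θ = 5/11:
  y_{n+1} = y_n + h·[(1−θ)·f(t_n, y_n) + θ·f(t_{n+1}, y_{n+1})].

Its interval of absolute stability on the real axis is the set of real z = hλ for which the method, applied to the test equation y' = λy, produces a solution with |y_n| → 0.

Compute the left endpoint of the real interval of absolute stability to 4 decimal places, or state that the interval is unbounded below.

Test eqn y'=λy, z=hλ:
  y_{n+1} = y_n + z·[6/11·y_n + 5/11·y_{n+1}] ⇒ (1 − 5/11z)y_{n+1} = (1 + 6/11z)y_n
  Hence R(z) = (1 + 6/11z)/(1 − 5/11z).

Boundary: |R(x)|=1, x<0.
x=-1.09: |R|=0.2711
R=−1: 1+6/11x = −1+5/11x ⇒ -1/11x=2 ⇒ x=2/(-1/11)=-22.0000
Confirm numerically:
  x=-21.824: |R|=0.99853 <1
  x=-16.676: |R|=0.94359 <1
  x=-15.015: |R|=0.91885 <1
  x=-14.638: |R|=0.91255 <1
  x=-22.438: |R|=1.00356 >1
  x=-22.343: |R|=1.00280 >1
  x=-22.228: |R|=1.00187 >1
So |R|<1 on (-22.0000, 0).

z* = -22.0000.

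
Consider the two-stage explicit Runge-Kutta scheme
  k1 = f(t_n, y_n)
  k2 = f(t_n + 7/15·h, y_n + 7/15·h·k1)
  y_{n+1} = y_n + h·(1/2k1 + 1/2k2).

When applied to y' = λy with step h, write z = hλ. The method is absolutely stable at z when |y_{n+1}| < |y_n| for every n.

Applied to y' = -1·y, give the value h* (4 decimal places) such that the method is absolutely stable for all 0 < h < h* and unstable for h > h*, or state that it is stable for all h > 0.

(-4.2857,0); λ=-1 ⇒ h* = (30/7)/1 = 4.2857.

On y'=λy, z=hλ:
  k1=λy_n ⇒ h·k1=z·y_n;  k2=λ(1+7/15z)y_n ⇒ h·k2=z(1+7/15z)y_n
  y_{n+1}/y_n = 1 + 1/2z + 1/2z(1+7/15z) = 1 + z + 7/30z²
  Hence R(z) = 1 + z + 7/30z².

Find x<0 with |R(x)|<1.
x=-1.56: |R|=0.0078
R=1: x+7/30x²=0 ⇒ x=−30/7=-4.2857; min R=1−1/(4·7/30)=-0.0714>−1
Confirm numerically:
  x=-2.995: |R|=0.09801 <1
  x=-2.620: |R|=0.01831 <1
  x=-1.862: |R|=0.05302 <1
  x=-4.788: |R|=1.56115 >1
  x=-4.455: |R|=1.17597 >1
So |R|<1 on (-4.2857, 0).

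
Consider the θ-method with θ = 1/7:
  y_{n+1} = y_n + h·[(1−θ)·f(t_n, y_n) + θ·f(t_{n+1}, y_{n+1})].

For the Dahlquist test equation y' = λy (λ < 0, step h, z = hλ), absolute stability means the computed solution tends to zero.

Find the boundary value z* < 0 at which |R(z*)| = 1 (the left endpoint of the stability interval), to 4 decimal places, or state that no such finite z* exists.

Set f=λy, z=hλ:
  y_{n+1} = y_n + z·[6/7·y_n + 1/7·y_{n+1}] ⇒ (1 − 1/7z)y_{n+1} = (1 + 6/7z)y_n
  R(z) = (1 + 6/7z)/(1 − 1/7z).

Solve |R(x)|<1 on ℝ⁻.
x=-0.46: |R|=0.5684
R=−1: 1+6/7x = −1+1/7x ⇒ -5/7x=2 ⇒ x=2/(-5/7)=-2.8000
Confirm numerically:
  x=-2.637: |R|=0.91543 <1
  x=-1.628: |R|=0.32082 <1
  x=-1.200: |R|=0.02439 <1
  x=-3.320: |R|=1.25194 >1
  x=-3.108: |R|=1.15235 >1
  x=-2.957: |R|=1.07884 >1
Interval (-2.8000, 0).

left endpoint -2.8000.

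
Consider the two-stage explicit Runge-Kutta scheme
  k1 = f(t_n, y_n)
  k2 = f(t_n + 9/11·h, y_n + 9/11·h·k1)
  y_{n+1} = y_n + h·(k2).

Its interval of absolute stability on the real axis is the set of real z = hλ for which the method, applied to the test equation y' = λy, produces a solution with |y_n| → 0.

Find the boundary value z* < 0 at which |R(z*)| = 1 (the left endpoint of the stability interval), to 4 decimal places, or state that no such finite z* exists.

With y'=λy (z=hλ):
  k1=λy_n ⇒ h·k1=z·y_n;  k2=λ(1+9/11z)y_n ⇒ h·k2=z(1+9/11z)y_n
  y_{n+1}/y_n = 1 + z(1+9/11z) = 1 + z + 9/11z²
  ⇒ R(z) = 1 + z + 9/11z².

Find x<0 with |R(x)|<1.
x=-1.64: |R|=1.5606
R=1: x+9/11x²=0 ⇒ x=−11/9=-1.2222; min R=1−1/(4·9/11)=0.6944>−1
Confirm numerically:
  x=-0.925: |R|=0.77506 <1
  x=-0.839: |R|=0.73694 <1
  x=-0.588: |R|=0.69488 <1
  x=-0.531: |R|=0.69970 <1
  x=-1.460: |R|=1.28404 >1
  x=-1.275: |R|=1.05506 >1
Interval (-1.2222, 0).

z* = -1.2222.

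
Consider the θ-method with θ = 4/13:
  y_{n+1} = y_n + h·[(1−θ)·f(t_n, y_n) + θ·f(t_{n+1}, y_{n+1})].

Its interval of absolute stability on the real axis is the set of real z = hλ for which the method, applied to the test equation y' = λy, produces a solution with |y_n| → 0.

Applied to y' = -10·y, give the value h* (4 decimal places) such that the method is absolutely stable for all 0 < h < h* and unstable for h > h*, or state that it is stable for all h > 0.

Test eqn y'=λy, z=hλ:
  y_{n+1} = y_n + z·[9/13·y_n + 4/13·y_{n+1}] ⇒ (1 − 4/13z)y_{n+1} = (1 + 9/13z)y_n
  Hence R(z) = (1 + 9/13z)/(1 − 4/13z).

Boundary: |R(x)|=1, x<0.
x=-1.66: |R|=0.0988
R=−1: 1+9/13x = −1+4/13x ⇒ -5/13x=2 ⇒ x=2/(-5/13)=-5.2000
Confirm numerically:
  x=-4.289: |R|=0.84895 <1
  x=-2.947: |R|=0.54555 <1
  x=-2.804: |R|=0.50529 <1
  x=-2.632: |R|=0.45427 <1
  x=-5.656: |R|=1.06400 >1
  x=-5.514: |R|=1.04479 >1
  x=-5.340: |R|=1.02037 >1
So |R|<1 on (-5.2000, 0).

(-5.2000,0); λ=-10 ⇒ h* = (26/5)/10 = 0.5200.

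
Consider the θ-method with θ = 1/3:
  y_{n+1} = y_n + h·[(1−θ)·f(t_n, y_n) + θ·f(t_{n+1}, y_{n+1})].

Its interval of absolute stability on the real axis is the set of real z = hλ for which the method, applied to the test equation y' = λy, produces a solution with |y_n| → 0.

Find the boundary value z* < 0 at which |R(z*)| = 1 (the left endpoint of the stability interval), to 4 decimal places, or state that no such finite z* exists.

z* = -6.0000.

On y'=λy, z=hλ:
  y_{n+1} = y_n + z·[2/3·y_n + 1/3·y_{n+1}] ⇒ (1 − 1/3z)y_{n+1} = (1 + 2/3z)y_n
  so R(z) = (1 + 2/3z)/(1 − 1/3z).

Solve |R(x)|<1 on ℝ⁻.
x=-0.86: |R|=0.3316
R=−1: 1+2/3x = −1+1/3x ⇒ -1/3x=2 ⇒ x=2/(-1/3)=-6.0000
Confirm numerically:
  x=-5.276: |R|=0.91252 <1
  x=-4.396: |R|=0.78313 <1
  x=-2.587: |R|=0.38912 <1
  x=-6.409: |R|=1.04347 >1
  x=-6.197: |R|=1.02142 >1
Interval (-6.0000, 0).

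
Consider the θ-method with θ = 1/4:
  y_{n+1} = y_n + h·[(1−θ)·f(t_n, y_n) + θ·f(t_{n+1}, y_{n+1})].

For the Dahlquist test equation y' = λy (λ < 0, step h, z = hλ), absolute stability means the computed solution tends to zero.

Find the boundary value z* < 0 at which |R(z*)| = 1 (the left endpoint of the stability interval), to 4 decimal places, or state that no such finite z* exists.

Set f=λy, z=hλ:
  y_{n+1} = y_n + z·[3/4·y_n + 1/4·y_{n+1}] ⇒ (1 − 1/4z)y_{n+1} = (1 + 3/4z)y_n
  ⇒ R(z) = (1 + 3/4z)/(1 − 1/4z).

Find x<0 with |R(x)|<1.
x=-0.42: |R|=0.6199
R=−1: 1+3/4x = −1+1/4x ⇒ -1/2x=2 ⇒ x=2/(-1/2)=-4.0000
Confirm numerically:
  x=-3.477: |R|=0.86010 <1
  x=-3.017: |R|=0.71982 <1
  x=-1.855: |R|=0.26729 <1
  x=-1.758: |R|=0.22126 <1
  x=-4.483: |R|=1.11387 >1
  x=-4.078: |R|=1.01931 >1
Interval (-4.0000, 0).

left endpoint -4.0000.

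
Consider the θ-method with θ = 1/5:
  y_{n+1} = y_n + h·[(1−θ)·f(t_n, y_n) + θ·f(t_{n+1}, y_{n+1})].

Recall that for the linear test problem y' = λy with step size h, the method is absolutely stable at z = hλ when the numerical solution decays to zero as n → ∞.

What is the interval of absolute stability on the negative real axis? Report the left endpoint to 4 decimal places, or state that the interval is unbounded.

On y'=λy, z=hλ:
  y_{n+1} = y_n + z·[4/5·y_n + 1/5·y_{n+1}] ⇒ (1 − 1/5z)y_{n+1} = (1 + 4/5z)y_n
  R(z) = (1 + 4/5z)/(1 − 1/5z).

Boundary: |R(x)|=1, x<0.
x=-1.77: |R|=0.3072
R=−1: 1+4/5x = −1+1/5x ⇒ -3/5x=2 ⇒ x=2/(-3/5)=-3.3333
Confirm numerically:
  x=-2.786: |R|=0.78911 <1
  x=-2.780: |R|=0.78663 <1
  x=-2.765: |R|=0.78042 <1
  x=-2.463: |R|=0.65014 <1
  x=-3.836: |R|=1.17067 >1
  x=-3.384: |R|=1.01813 >1
Stable set (-3.3333, 0).

z∈(-3.3333,0).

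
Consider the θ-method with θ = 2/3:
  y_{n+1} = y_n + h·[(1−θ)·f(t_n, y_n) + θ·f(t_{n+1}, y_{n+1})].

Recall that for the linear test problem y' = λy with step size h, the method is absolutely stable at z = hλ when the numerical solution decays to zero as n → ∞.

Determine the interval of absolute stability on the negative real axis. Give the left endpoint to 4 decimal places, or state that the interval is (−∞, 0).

interval (−∞, 0).

On y'=λy, z=hλ:
  y_{n+1} = y_n + z·[1/3·y_n + 2/3·y_{n+1}] ⇒ (1 − 2/3z)y_{n+1} = (1 + 1/3z)y_n
  Hence R(z) = (1 + 1/3z)/(1 − 2/3z).

Find x<0 with |R(x)|<1.
x=-0.92: |R|=0.4298
x=-2: |R|=0.1429
x=-10: |R|=0.3043
x=-100: |R|=0.4778
θ=2/3≥1/2 ⇒ |1+1/3x|<|1−2/3x| ∀x<0 ⇒ unbounded interval.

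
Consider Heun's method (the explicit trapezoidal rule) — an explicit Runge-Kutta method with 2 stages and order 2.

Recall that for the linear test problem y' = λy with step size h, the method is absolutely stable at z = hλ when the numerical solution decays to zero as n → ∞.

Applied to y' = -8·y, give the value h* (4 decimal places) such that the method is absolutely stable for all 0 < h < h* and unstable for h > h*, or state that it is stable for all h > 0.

With y'=λy (z=hλ):
  order 2, 2-stage ⇒ R(z)=1+z+z^2/2
  (e.g. R(-1.22)=0.52420, |R|=0.52420)

Boundary: |R(x)|=1, x<0.
x=-1.22: |R|=0.5242
|R(-1.34)|=0.5578 |R(-1.18)|=0.5162 |R(-0.72)|=0.5392
Bisect:
  x_lo=-2.6326 |R|=1.8328  x_hi=-0.2807 |R|=0.7587
  mid=-1.45667 |R|=0.60427 →hi
  mid=-2.04466 |R|=1.04566 →lo
  mid=-1.75066 |R|=0.78175 →hi
  mid=-1.89766 |R|=0.90290 →hi
  mid=-1.97116 |R|=0.97158 →hi
  mid=-2.00791 |R|=1.00794 →lo
  mid=-1.98953 |R|=0.98959 →hi
  mid=-1.99872 |R|=0.99872 →hi
  mid=-2.00332 |R|=1.00332 →lo
  mid=-2.00102 |R|=1.00102 →lo
  ...
  [-2.00001,-1.99987] ⇒ x*=-2.0000
So |R|<1 on (-2.0000, 0).

(-2.0000,0); λ=-8 ⇒ h* = 0.2500.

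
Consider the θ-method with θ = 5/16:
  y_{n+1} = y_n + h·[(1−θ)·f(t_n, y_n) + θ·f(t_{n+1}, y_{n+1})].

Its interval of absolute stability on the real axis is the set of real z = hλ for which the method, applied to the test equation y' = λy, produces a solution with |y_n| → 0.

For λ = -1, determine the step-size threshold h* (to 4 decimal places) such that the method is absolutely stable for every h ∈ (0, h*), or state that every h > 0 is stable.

(-5.3333,0); λ=-1 ⇒ h* = (16/3)/1 = 5.3333.

Test eqn y'=λy, z=hλ:
  y_{n+1} = y_n + z·[11/16·y_n + 5/16·y_{n+1}] ⇒ (1 − 5/16z)y_{n+1} = (1 + 11/16z)y_n
  Hence R(z) = (1 + 11/16z)/(1 − 5/16z).

Need |R(x)|<1, x<0.
x=-1.59: |R|=0.0622
R=−1: 1+11/16x = −1+5/16x ⇒ -3/8x=2 ⇒ x=2/(-3/8)=-5.3333
Confirm numerically:
  x=-4.715: |R|=0.90625 <1
  x=-3.891: |R|=0.75592 <1
  x=-3.610: |R|=0.69633 <1
  x=-5.897: |R|=1.07435 >1
  x=-5.590: |R|=1.03504 >1
  x=-5.542: |R|=1.02864 >1
Interval (-5.3333, 0).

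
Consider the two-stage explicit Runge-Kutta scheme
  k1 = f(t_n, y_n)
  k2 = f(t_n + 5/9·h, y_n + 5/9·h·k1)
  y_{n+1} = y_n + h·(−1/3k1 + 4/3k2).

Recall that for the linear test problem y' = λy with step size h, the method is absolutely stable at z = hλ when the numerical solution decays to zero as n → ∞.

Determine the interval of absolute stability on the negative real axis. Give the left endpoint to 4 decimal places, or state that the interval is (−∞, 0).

Set f=λy, z=hλ:
  k1=λy_n ⇒ h·k1=z·y_n;  k2=λ(1+5/9z)y_n ⇒ h·k2=z(1+5/9z)y_n
  y_{n+1}/y_n = 1 − 1/3z + 4/3z(1+5/9z) = 1 + z + 20/27z²
  ⇒ R(z) = 1 + z + 20/27z².

Find x<0 with |R(x)|<1.
x=-0.56: |R|=0.6723
R=1: x+20/27x²=0 ⇒ x=−27/20=-1.3500; min R=1−1/(4·20/27)=0.6625>−1
Confirm numerically:
  x=-1.325: |R|=0.97546 <1
  x=-0.750: |R|=0.66667 <1
  x=-0.681: |R|=0.66253 <1
  x=-0.680: |R|=0.66252 <1
  x=-1.911: |R|=1.79413 >1
  x=-1.767: |R|=1.54581 >1
  x=-1.442: |R|=1.09827 >1
Stable set (-1.3500, 0).

z∈(-1.3500,0).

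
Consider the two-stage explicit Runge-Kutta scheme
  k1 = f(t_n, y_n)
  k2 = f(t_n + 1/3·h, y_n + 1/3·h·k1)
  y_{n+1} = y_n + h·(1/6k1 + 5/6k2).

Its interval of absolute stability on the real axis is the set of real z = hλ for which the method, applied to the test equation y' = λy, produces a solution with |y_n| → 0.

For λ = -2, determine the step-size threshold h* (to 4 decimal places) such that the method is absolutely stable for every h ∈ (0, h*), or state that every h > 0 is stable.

(-3.6000,0); λ=-2 ⇒ h* = (18/5)/2 = 1.8000.

On y'=λy, z=hλ:
  k1=λy_n ⇒ h·k1=z·y_n;  k2=λ(1+1/3z)y_n ⇒ h·k2=z(1+1/3z)y_n
  y_{n+1}/y_n = 1 + 1/6z + 5/6z(1+1/3z) = 1 + z + 5/18z²
  so R(z) = 1 + z + 5/18z².

Boundary: |R(x)|=1, x<0.
x=-1.68: |R|=0.1040
R=1: x+5/18x²=0 ⇒ x=−18/5=-3.6000; min R=1−1/(4·5/18)=0.1000>−1
Confirm numerically:
  x=-2.286: |R|=0.16561 <1
  x=-1.855: |R|=0.10084 <1
  x=-1.766: |R|=0.10032 <1
  x=-1.750: |R|=0.10069 <1
  x=-4.174: |R|=1.66552 >1
  x=-4.166: |R|=1.65499 >1
  x=-3.754: |R|=1.16059 >1
Interval (-3.6000, 0).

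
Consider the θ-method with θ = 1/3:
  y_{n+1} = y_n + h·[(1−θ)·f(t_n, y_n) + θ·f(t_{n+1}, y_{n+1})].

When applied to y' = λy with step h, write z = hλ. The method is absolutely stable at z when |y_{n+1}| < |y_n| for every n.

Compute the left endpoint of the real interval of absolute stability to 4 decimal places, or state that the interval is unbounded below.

left endpoint -6.0000.

Set f=λy, z=hλ:
  y_{n+1} = y_n + z·[2/3·y_n + 1/3·y_{n+1}] ⇒ (1 − 1/3z)y_{n+1} = (1 + 2/3z)y_n
  so R(z) = (1 + 2/3z)/(1 − 1/3z).

Need |R(x)|<1, x<0.
x=-0.72: |R|=0.4194
R=−1: 1+2/3x = −1+1/3x ⇒ -1/3x=2 ⇒ x=2/(-1/3)=-6.0000
Confirm numerically:
  x=-5.923: |R|=0.99137 <1
  x=-4.476: |R|=0.79615 <1
  x=-4.013: |R|=0.71667 <1
  x=-3.579: |R|=0.63201 <1
  x=-6.402: |R|=1.04276 >1
  x=-6.244: |R|=1.02640 >1
So |R|<1 on (-6.0000, 0).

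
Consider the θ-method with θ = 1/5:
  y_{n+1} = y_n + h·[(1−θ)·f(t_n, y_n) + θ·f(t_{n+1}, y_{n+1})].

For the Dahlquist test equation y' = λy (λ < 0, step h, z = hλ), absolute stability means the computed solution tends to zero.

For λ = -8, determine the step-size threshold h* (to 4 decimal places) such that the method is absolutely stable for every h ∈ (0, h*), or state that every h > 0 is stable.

(-3.3333,0); λ=-8 ⇒ h* = (10/3)/8 = 0.4167.

With y'=λy (z=hλ):
  y_{n+1} = y_n + z·[4/5·y_n + 1/5·y_{n+1}] ⇒ (1 − 1/5z)y_{n+1} = (1 + 4/5z)y_n
  R(z) = (1 + 4/5z)/(1 − 1/5z).

Boundary: |R(x)|=1, x<0.
x=-1.16: |R|=0.0584
R=−1: 1+4/5x = −1+1/5x ⇒ -3/5x=2 ⇒ x=2/(-3/5)=-3.3333
Confirm numerically:
  x=-3.077: |R|=0.90479 <1
  x=-2.142: |R|=0.49958 <1
  x=-1.392: |R|=0.08886 <1
  x=-3.716: |R|=1.13171 >1
  x=-3.689: |R|=1.12280 >1
  x=-3.663: |R|=1.11416 >1
Interval (-3.3333, 0).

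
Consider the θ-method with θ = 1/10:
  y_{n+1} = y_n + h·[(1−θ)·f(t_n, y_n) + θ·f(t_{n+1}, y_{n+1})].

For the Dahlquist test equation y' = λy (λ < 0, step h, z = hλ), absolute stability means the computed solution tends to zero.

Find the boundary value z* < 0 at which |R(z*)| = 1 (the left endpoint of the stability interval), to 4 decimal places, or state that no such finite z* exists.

z* = -2.5000.

Set f=λy, z=hλ:
  y_{n+1} = y_n + z·[9/10·y_n + 1/10·y_{n+1}] ⇒ (1 − 1/10z)y_{n+1} = (1 + 9/10z)y_n
  Hence R(z) = (1 + 9/10z)/(1 − 1/10z).

Need |R(x)|<1, x<0.
x=-1.6: |R|=0.3793
R=−1: 1+9/10x = −1+1/10x ⇒ -4/5x=2 ⇒ x=2/(-4/5)=-2.5000
Confirm numerically:
  x=-2.391: |R|=0.92963 <1
  x=-2.276: |R|=0.85402 <1
  x=-1.435: |R|=0.25492 <1
  x=-1.115: |R|=0.00315 <1
  x=-3.010: |R|=1.31360 >1
  x=-2.925: |R|=1.26306 >1
  x=-2.584: |R|=1.05340 >1
Interval (-2.5000, 0).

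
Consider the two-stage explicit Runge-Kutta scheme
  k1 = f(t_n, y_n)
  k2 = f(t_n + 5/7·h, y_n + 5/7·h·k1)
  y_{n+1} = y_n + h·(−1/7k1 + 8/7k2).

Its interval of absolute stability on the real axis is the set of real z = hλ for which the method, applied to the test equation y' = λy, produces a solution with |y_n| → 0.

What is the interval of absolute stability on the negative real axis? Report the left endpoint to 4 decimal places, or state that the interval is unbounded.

z∈(-1.2250,0).

Set f=λy, z=hλ:
  k1=λy_n ⇒ h·k1=z·y_n;  k2=λ(1+5/7z)y_n ⇒ h·k2=z(1+5/7z)y_n
  y_{n+1}/y_n = 1 − 1/7z + 8/7z(1+5/7z) = 1 + z + 40/49z²
  so R(z) = 1 + z + 40/49z².

Find x<0 with |R(x)|<1.
x=-0.87: |R|=0.7479
R=1: x+40/49x²=0 ⇒ x=−49/40=-1.2250; min R=1−1/(4·40/49)=0.6937>−1
Confirm numerically:
  x=-1.056: |R|=0.85432 <1
  x=-0.958: |R|=0.79120 <1
  x=-0.740: |R|=0.70702 <1
  x=-1.347: |R|=1.13415 >1
  x=-1.303: |R|=1.08297 >1
Stable set (-1.2250, 0).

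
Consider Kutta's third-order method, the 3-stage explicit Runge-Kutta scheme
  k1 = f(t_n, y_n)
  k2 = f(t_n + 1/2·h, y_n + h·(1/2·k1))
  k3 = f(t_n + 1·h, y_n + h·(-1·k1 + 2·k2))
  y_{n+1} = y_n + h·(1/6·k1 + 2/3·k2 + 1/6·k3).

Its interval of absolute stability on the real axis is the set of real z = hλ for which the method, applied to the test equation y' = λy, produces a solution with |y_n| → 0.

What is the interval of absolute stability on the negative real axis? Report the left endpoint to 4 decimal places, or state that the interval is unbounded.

z∈(-2.5127,0).

Set f=λy, z=hλ:
  order 3, 3-stage ⇒ R(z)=1+z+z^2/2+z^3/6
  (e.g. R(-0.83)=0.41915, |R|=0.41915)

Boundary: |R(x)|=1, x<0.
x=-0.83: |R|=0.4192
|R(-2.57)|=1.0966 |R(-2.07)|=0.4058 |R(-1.23)|=0.2163
Bisect:
  x_lo=-3.0493 |R|=2.1257  x_hi=-0.1762 |R|=0.8384
  mid=-1.61274 |R|=0.01138 →hi
  mid=-2.33103 |R|=0.72520 →hi
  mid=-2.69017 |R|=1.31647 →lo
  mid=-2.51060 |R|=0.99648 →hi
  mid=-2.60039 |R|=1.15002 →lo
  mid=-2.55549 |R|=1.07168 →lo
  mid=-2.53305 |R|=1.03369 →lo
  mid=-2.52182 |R|=1.01499 →lo
  mid=-2.51621 |R|=1.00571 →lo
  mid=-2.51341 |R|=1.00109 →lo
  ...
  [-2.51288,-2.51271] ⇒ x*=-2.5127
So |R|<1 on (-2.5127, 0).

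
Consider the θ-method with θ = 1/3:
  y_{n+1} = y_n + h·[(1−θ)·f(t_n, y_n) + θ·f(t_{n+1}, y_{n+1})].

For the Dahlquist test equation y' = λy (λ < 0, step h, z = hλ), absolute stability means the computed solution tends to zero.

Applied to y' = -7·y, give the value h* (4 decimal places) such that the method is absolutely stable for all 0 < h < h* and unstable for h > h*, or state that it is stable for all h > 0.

(-6.0000,0); λ=-7 ⇒ h* = (6)/7 = 0.8571.

With y'=λy (z=hλ):
  y_{n+1} = y_n + z·[2/3·y_n + 1/3·y_{n+1}] ⇒ (1 − 1/3z)y_{n+1} = (1 + 2/3z)y_n
  Hence R(z) = (1 + 2/3z)/(1 − 1/3z).

Boundary: |R(x)|=1, x<0.
x=-0.53: |R|=0.5496
R=−1: 1+2/3x = −1+1/3x ⇒ -1/3x=2 ⇒ x=2/(-1/3)=-6.0000
Confirm numerically:
  x=-5.256: |R|=0.90988 <1
  x=-4.796: |R|=0.84556 <1
  x=-3.720: |R|=0.66071 <1
  x=-6.224: |R|=1.02428 >1
  x=-6.144: |R|=1.01575 >1
Stable set (-6.0000, 0).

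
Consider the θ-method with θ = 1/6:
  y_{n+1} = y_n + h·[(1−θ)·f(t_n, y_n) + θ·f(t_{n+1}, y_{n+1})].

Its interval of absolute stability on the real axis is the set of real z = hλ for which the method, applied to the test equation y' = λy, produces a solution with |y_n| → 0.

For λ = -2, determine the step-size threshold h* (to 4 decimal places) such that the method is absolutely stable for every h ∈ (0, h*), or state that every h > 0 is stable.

Set f=λy, z=hλ:
  y_{n+1} = y_n + z·[5/6·y_n + 1/6·y_{n+1}] ⇒ (1 − 1/6z)y_{n+1} = (1 + 5/6z)y_n
  Hence R(z) = (1 + 5/6z)/(1 − 1/6z).

Boundary: |R(x)|=1, x<0.
x=-0.75: |R|=0.3333
R=−1: 1+5/6x = −1+1/6x ⇒ -2/3x=2 ⇒ x=2/(-2/3)=-3.0000
Confirm numerically:
  x=-2.858: |R|=0.93588 <1
  x=-2.532: |R|=0.78059 <1
  x=-2.261: |R|=0.64217 <1
  x=-2.255: |R|=0.63901 <1
  x=-3.423: |R|=1.17956 >1
  x=-3.075: |R|=1.03306 >1
  x=-3.055: |R|=1.02430 >1
So |R|<1 on (-3.0000, 0).

(-3.0000,0); λ=-2 ⇒ h* = (3)/2 = 1.5000.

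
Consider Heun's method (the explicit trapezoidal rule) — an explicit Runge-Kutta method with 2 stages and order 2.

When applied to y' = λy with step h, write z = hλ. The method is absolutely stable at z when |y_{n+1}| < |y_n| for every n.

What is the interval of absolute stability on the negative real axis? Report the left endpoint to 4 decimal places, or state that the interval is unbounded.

On y'=λy, z=hλ:
  order 2, 2-stage ⇒ R(z)=1+z+z^2/2
  (e.g. R(-1.38)=0.57220, |R|=0.57220)

Need |R(x)|<1, x<0.
x=-1.38: |R|=0.5722
|R(-2.3)|=1.3450 |R(-1.4)|=0.5800 |R(-1.25)|=0.5312
Bisect:
  x_lo=-2.7047 |R|=1.9530  x_hi=-0.1587 |R|=0.8539
  mid=-1.43172 |R|=0.59319 →hi
  mid=-2.06822 |R|=1.07055 →lo
  mid=-1.74997 |R|=0.78123 →hi
  mid=-1.90909 |R|=0.91323 →hi
  mid=-1.98866 |R|=0.98872 →hi
  mid=-2.02844 |R|=1.02884 →lo
  mid=-2.00855 |R|=1.00858 →lo
  mid=-1.99860 |R|=0.99860 →hi
  mid=-2.00357 |R|=1.00358 →lo
  mid=-2.00109 |R|=1.00109 →lo
  ...
  [-2.00000,-1.99984] ⇒ x*=-2.0000
So |R|<1 on (-2.0000, 0).

z∈(-2.0000,0).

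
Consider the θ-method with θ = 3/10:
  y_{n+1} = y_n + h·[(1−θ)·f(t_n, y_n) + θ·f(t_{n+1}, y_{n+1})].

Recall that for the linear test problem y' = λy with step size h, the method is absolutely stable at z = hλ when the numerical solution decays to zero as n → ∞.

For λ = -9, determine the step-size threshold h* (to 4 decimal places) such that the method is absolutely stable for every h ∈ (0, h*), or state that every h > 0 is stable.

On y'=λy, z=hλ:
  y_{n+1} = y_n + z·[7/10·y_n + 3/10·y_{n+1}] ⇒ (1 − 3/10z)y_{n+1} = (1 + 7/10z)y_n
  ⇒ R(z) = (1 + 7/10z)/(1 − 3/10z).

Find x<0 with |R(x)|<1.
x=-1.74: |R|=0.1432
R=−1: 1+7/10x = −1+3/10x ⇒ -2/5x=2 ⇒ x=2/(-2/5)=-5.0000
Confirm numerically:
  x=-4.882: |R|=0.98085 <1
  x=-3.388: |R|=0.68022 <1
  x=-2.262: |R|=0.34755 <1
  x=-5.482: |R|=1.07290 >1
  x=-5.305: |R|=1.04708 >1
Interval (-5.0000, 0).

(-5.0000,0); λ=-9 ⇒ h* = (5)/9 = 0.5556.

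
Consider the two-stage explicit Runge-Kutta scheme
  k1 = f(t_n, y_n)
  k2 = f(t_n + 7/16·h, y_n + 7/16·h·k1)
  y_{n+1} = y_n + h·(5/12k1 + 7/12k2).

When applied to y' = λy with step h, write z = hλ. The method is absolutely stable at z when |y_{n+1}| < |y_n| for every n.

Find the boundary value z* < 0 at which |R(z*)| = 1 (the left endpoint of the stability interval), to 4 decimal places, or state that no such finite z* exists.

On y'=λy, z=hλ:
  k1=λy_n ⇒ h·k1=z·y_n;  k2=λ(1+7/16z)y_n ⇒ h·k2=z(1+7/16z)y_n
  y_{n+1}/y_n = 1 + 5/12z + 7/12z(1+7/16z) = 1 + z + 49/192z²
  ⇒ R(z) = 1 + z + 49/192z².

Find x<0 with |R(x)|<1.
x=-0.33: |R|=0.6978
R=1: x+49/192x²=0 ⇒ x=−192/49=-3.9184; min R=1−1/(4·49/192)=0.0204>−1
Confirm numerically:
  x=-3.619: |R|=0.72350 <1
  x=-3.171: |R|=0.39518 <1
  x=-1.996: |R|=0.02075 <1
  x=-4.355: |R|=1.48529 >1
  x=-4.107: |R|=1.19771 >1
Interval (-3.9184, 0).

left endpoint -3.9184.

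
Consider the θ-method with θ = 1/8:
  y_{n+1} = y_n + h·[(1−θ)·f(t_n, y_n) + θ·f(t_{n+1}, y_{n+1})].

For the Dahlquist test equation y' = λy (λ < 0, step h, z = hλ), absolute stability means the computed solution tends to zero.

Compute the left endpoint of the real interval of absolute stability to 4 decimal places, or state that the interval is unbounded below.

left endpoint -2.6667.

Test eqn y'=λy, z=hλ:
  y_{n+1} = y_n + z·[7/8·y_n + 1/8·y_{n+1}] ⇒ (1 − 1/8z)y_{n+1} = (1 + 7/8z)y_n
  so R(z) = (1 + 7/8z)/(1 − 1/8z).

Solve |R(x)|<1 on ℝ⁻.
x=-1.51: |R|=0.2702
R=−1: 1+7/8x = −1+1/8x ⇒ -3/4x=2 ⇒ x=2/(-3/4)=-2.6667
Confirm numerically:
  x=-1.947: |R|=0.56590 <1
  x=-1.636: |R|=0.35824 <1
  x=-1.326: |R|=0.13747 <1
  x=-1.289: |R|=0.11013 <1
  x=-3.008: |R|=1.18605 >1
  x=-2.748: |R|=1.04540 >1
So |R|<1 on (-2.6667, 0).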